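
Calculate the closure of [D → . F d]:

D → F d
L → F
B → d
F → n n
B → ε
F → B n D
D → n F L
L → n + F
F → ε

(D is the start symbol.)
Start with: [D → . F d]
  [D → . F d] has the dot before F: add [F → . n n], [F → . B n D], [F → .]
  [F → . B n D] has the dot before B: add [B → . d], [B → .]
No further items can be added.

CLOSURE = { [B → . d], [B → .], [D → . F d], [F → . B n D], [F → . n n], [F → .] }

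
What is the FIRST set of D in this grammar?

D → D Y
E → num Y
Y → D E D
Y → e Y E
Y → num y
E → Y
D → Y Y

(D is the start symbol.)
To compute FIRST(D), examine every production with D on the left-hand side, reading each right-hand side left to right until a non-nullable symbol is reached.

FIRST sets of the other non-terminals involved (by the same procedure, iterated to a fixed point):
  FIRST(Y) = { 'e', 'num' }

From D → D Y:
  - D is the symbol being defined: contributes nothing new
    D is not nullable, so stop
From D → Y Y:
  - Y is a non-terminal: add FIRST(Y) \ {ε} = { 'e', 'num' }
    Y is not nullable, so stop

Collecting: FIRST(D) = { 'e', 'num' }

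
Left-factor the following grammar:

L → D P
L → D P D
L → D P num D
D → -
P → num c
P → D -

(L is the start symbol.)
Left-factoring transforms A → αβ₁ | αβ₂ into A → αA' and A' → β₁ | β₂
(α is the longest common prefix among the alternatives). Repeat until
no nonterminal has two alternatives with a common prefix.

Round 1: L has alternatives sharing prefix 'D P'. Introduce L': L → D P L'
  Add: L' → ε
  Add: L' → D
  Add: L' → num D

No remaining common prefixes — done.

Resulting grammar:
L → D P L'
L' → ε
L' → D
L' → num D
D → -
P → num c
P → D -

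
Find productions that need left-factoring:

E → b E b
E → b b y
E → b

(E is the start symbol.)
Left-factoring is needed when two productions for the same non-terminal
share a common prefix on the right-hand side.

Productions for E:
  E → b E b
  E → b b y
  E → b

Found common prefix 'b' in productions for E

Answer: Yes, E has productions with common prefix 'b'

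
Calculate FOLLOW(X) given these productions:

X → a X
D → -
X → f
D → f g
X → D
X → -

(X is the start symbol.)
{ $ }

To compute FOLLOW(X), find every occurrence of X on a right-hand side N → α X β: add FIRST(β) \ {ε}, and if β is empty or nullable also add FOLLOW(N). Iterate to a fixed point.

X is the start symbol, so $ ∈ FOLLOW(X).
In X → a X: X is at the end; this adds FOLLOW(X) to itself — nothing new

Taking the union: FOLLOW(X) = { $ }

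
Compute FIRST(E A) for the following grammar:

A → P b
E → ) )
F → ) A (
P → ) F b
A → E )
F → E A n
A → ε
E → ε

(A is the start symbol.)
FIRST sets of the non-terminals involved (from the grammar, by fixed-point iteration):
  FIRST(E) = { ')', ε }
  FIRST(A) = { ')', ε }

To compute FIRST(E A), process the symbols left to right:
Symbol E is a non-terminal. Add FIRST(E) \ {ε} = { ')' }
E is nullable (ε ∈ FIRST(E)), continue to the next symbol.
Symbol A is a non-terminal. Add FIRST(A) \ {ε} = { ')' }
A is nullable (ε ∈ FIRST(A)), continue to the next symbol.
All symbols are nullable, so ε is in the result.
FIRST(E A) = { ')', ε }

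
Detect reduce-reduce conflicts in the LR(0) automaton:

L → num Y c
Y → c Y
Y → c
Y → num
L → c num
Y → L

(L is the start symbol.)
Yes — I9: [L → c num .] vs [Y → num .]

A reduce-reduce conflict occurs when an LR(0) state has two complete items [A → α .] and [B → β .] — both call for a reduction, and with no lookahead the parser cannot choose between them.

Augment with L' → L and build the canonical LR(0) collection (I0 = CLOSURE({[L' → . L]}), then GOTO on every symbol after a dot until no new states appear). It has 12 states:
  I0: { [L → . c num], [L → . num Y c], [L' → . L] }  — shift
  I1: { [L' → L .] }  — accept
  I2: { [L → c . num] }  — shift
  I3: { [L → . c num], [L → . num Y c], [L → num . Y c], [Y → . L], [Y → . c Y], [Y → . c], [Y → . num] }  — shift
  I4: { [Y → L .] }  — reduce
  I5: { [L → num Y . c] }  — shift
  I6: { [L → . c num], [L → . num Y c], [L → c . num], [Y → . L], [Y → . c Y], [Y → . c], [Y → . num], [Y → c . Y], [Y → c .] }  — shift, reduce
  I7: { [L → . c num], [L → . num Y c], [L → num . Y c], [Y → . L], [Y → . c Y], [Y → . c], [Y → . num], [Y → num .] }  — shift, reduce
  I8: { [Y → c Y .] }  — reduce
  I9: { [L → . c num], [L → . num Y c], [L → c num .], [L → num . Y c], [Y → . L], [Y → . c Y], [Y → . c], [Y → . num], [Y → num .] }  — shift, 2 reduces
  I10: { [L → num Y c .] }  — reduce
  I11: { [L → c num .] }  — reduce

I9 contains complete items [L → c num .], [Y → num .] — reduce-reduce conflict.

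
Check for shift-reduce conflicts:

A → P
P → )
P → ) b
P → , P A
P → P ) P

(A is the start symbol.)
Augment with A' → A and build the canonical LR(0) collection (I0 = CLOSURE({[A' → . A]}), then GOTO on every symbol after a dot until no new states appear). It has 11 states:
  I0: { [A → . P], [A' → . A], [P → . ) b], [P → . )], [P → . , P A], [P → . P ) P] }  — shift
  I1: { [P → ) . b], [P → ) .] }  — shift, reduce
  I2: { [P → , . P A], [P → . ) b], [P → . )], [P → . , P A], [P → . P ) P] }  — shift
  I3: { [A' → A .] }  — accept
  I4: { [A → P .], [P → P . ) P] }  — shift, reduce
  I5: { [P → . ) b], [P → . )], [P → . , P A], [P → . P ) P], [P → P ) . P] }  — shift
  I6: { [P → P ) P .], [P → P . ) P] }  — shift, reduce
  I7: { [A → . P], [P → , P . A], [P → . ) b], [P → . )], [P → . , P A], [P → . P ) P], [P → P . ) P] }  — shift
  I8: { [P → ) . b], [P → ) .], [P → . ) b], [P → . )], [P → . , P A], [P → . P ) P], [P → P ) . P] }  — shift, reduce
  I9: { [P → , P A .] }  — reduce
  I10: { [P → ) b .] }  — reduce

I1 contains reduce item [P → ) .] and shift item [P → ) . b] — shift-reduce conflict.
I4 contains reduce item [A → P .] and shift item [P → P . ) P] — shift-reduce conflict.
I6 contains reduce item [P → P ) P .] and shift item [P → P . ) P] — shift-reduce conflict.
I8 contains reduce item [P → ) .] and shift items [P → . )], [P → . ) b], [P → ) . b], [P → . , P A] — shift-reduce conflict.

Answer: Yes — I1: [P → ) .] vs [P → ) . b]; I4: [A → P .] vs [P → P . ) P]; I6: [P → P ) P .] vs [P → P . ) P]; I8: [P → ) .] vs [P → . )]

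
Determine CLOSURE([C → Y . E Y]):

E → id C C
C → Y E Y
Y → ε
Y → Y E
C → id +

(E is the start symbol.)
{ [C → Y . E Y], [E → . id C C] }

To compute CLOSURE, for each item [A → α.Bβ] where B is a non-terminal, add [B → .γ] for all productions B → γ; repeat for the newly added items until nothing changes.

Start with: [C → Y . E Y]
  [C → Y . E Y] has the dot before E: add [E → . id C C]
No further items can be added.

CLOSURE = { [C → Y . E Y], [E → . id C C] }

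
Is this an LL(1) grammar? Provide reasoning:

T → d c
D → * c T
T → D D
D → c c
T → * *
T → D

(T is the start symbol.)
No. Predict set conflict for T: { '*' }

A grammar is LL(1) if for each non-terminal N with multiple productions, the predict sets of those productions are pairwise disjoint, where PREDICT(N → α) = (FIRST(α) \ {ε}) ∪ (FOLLOW(N) if α ⇒* ε).

Relevant sets:
  FIRST(D) = { '*', 'c' }

For T:
  PREDICT(T → d c) = { 'd' }
  PREDICT(T → D D) = { '*', 'c' }
  PREDICT(T → '*' '*') = { '*' }
  PREDICT(T → D) = { '*', 'c' }
For D:
  PREDICT(D → '*' c T) = { '*' }
  PREDICT(D → c c) = { 'c' }

Conflict found: Predict set conflict for T: { '*' }
The grammar is NOT LL(1).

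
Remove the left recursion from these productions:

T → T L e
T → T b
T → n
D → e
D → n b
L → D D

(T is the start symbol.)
T is directly left-recursive. The standard transformation for
  A → A α₁ | ... | A α_m | β₁ | ... | β_n
is
  A  → β₁ A' | ... | β_n A'
  A' → α₁ A' | ... | α_m A' | ε

T → n becomes T → n T'
T → T L e becomes T' → L e T'
T → T b becomes T' → b T'
Add T' → ε

Productions for other non-terminals are unchanged:
  D → e
  D → n b
  L → D D

Resulting grammar:
T → n T'
T' → L e T'
T' → b T'
T' → ε
D → e
D → n b
L → D D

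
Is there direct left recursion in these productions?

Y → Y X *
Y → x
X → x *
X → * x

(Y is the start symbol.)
Yes, Y is left-recursive

Direct left recursion occurs when N → N α for some non-terminal N (the right-hand side begins with the left-hand side itself).

Y → Y X *: LEFT RECURSIVE (starts with Y)
Y → x: starts with x
X → x *: starts with x
X → * x: starts with '*'

The grammar has direct left recursion on: Y.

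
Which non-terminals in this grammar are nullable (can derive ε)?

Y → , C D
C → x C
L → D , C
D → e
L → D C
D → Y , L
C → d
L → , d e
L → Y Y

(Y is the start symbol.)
None

There are no ε-productions, so no non-terminal can derive ε.
No non-terminals are nullable.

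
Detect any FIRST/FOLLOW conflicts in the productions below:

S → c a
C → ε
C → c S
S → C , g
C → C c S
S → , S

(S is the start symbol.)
A FIRST/FOLLOW conflict occurs when a non-terminal N has a nullable alternative N → β (β ⇒* ε) and another alternative N → α with FIRST(α) ∩ FOLLOW(N) ≠ ∅: on such a lookahead the parser cannot decide between expanding α and letting N vanish via β.

Nullable non-terminals: C.
FIRST sets used below: FIRST(C) = { 'c', ε }

C: nullable alternative(s) C → ε; FOLLOW(C) = { ',', 'c' }
  C → ε: FIRST \ {ε} = { } — this is the only nullable alternative, skip
  C → c S: FIRST \ {ε} = { 'c' } — overlaps FOLLOW(C) on { 'c' }: CONFLICT
  C → C c S: FIRST \ {ε} = { 'c' } — overlaps FOLLOW(C) on { 'c' }: CONFLICT

S has no nullable alternative, so no FIRST/FOLLOW check is needed there.

So the grammar has 2 FIRST/FOLLOW conflicts (marked CONFLICT above).

Answer: Yes. C → c S with FOLLOW(C) on { 'c' }; C → C c S with FOLLOW(C) on { 'c' }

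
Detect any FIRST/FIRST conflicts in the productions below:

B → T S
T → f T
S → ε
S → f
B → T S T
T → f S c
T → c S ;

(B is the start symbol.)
FIRST sets of the non-terminals at (or reachable through a nullable prefix from) the front of some alternative:
  FIRST(T) = { 'c', 'f' }

Productions for B:
  B → T S: FIRST = { 'c', 'f' }
  B → T S T: FIRST = { 'c', 'f' }
Productions for T:
  T → f T: FIRST = { 'f' }
  T → f S c: FIRST = { 'f' }
  T → c S ;: FIRST = { 'c' }
Productions for S:
  S → ε: FIRST = { ε }
  S → f: FIRST = { 'f' }

Conflict for B: B → T S and B → T S T
  Overlap: { 'c', 'f' }
Conflict for T: T → f T and T → f S c
  Overlap: { 'f' }

Answer: Yes. B → T S / B → T S T on { 'c', 'f' }; T → f T / T → f S c on { 'f' }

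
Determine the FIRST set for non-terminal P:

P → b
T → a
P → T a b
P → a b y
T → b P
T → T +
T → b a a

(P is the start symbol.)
To compute FIRST(P), examine every production with P on the left-hand side, reading each right-hand side left to right until a non-nullable symbol is reached.

FIRST sets of the other non-terminals involved (by the same procedure, iterated to a fixed point):
  FIRST(T) = { 'a', 'b' }

From P → b:
  - b is a terminal: add 'b' and stop
From P → T a b:
  - T is a non-terminal: add FIRST(T) \ {ε} = { 'a', 'b' }
    T is not nullable, so stop
From P → a b y:
  - a is a terminal: add 'a' and stop

Collecting: FIRST(P) = { 'a', 'b' }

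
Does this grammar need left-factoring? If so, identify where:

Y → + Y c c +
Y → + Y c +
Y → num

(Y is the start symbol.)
Left-factoring is needed when two productions for the same non-terminal
share a common prefix on the right-hand side.

Productions for Y:
  Y → + Y c c +
  Y → + Y c +
  Y → num

Found common prefix '+ Y c' in productions for Y

Answer: Yes, Y has productions with common prefix '+ Y c'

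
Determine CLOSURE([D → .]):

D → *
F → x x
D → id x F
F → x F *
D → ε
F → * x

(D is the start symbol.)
To compute CLOSURE, for each item [A → α.Bβ] where B is a non-terminal, add [B → .γ] for all productions B → γ; repeat for the newly added items until nothing changes.

Start with: [D → .]
The dot is at the end, so nothing is added.

CLOSURE = { [D → .] }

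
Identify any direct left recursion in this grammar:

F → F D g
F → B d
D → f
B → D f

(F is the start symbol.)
Direct left recursion occurs when N → N α for some non-terminal N (the right-hand side begins with the left-hand side itself).

F → F D g: LEFT RECURSIVE (starts with F)
F → B d: starts with B
D → f: starts with f
B → D f: starts with D

The grammar has direct left recursion on: F.

Answer: Yes, F is left-recursive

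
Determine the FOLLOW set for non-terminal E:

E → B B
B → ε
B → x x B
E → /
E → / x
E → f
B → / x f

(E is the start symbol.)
{ $ }

E is the start symbol, so $ ∈ FOLLOW(E).
E does not occur on any right-hand side.

Taking the union: FOLLOW(E) = { $ }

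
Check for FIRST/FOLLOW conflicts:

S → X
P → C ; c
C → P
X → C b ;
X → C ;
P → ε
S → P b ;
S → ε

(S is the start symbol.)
Nullable non-terminals: C, P, S.
FIRST sets used below: FIRST(C) = { ';', ε }, FIRST(X) = { ';', 'b' }, FIRST(P) = { ';', ε }
C has a nullable alternative but only one production, so nothing to check.

P: nullable alternative(s) P → ε; FOLLOW(P) = { ';', 'b' }
  P → C ; c: FIRST \ {ε} = { ';' } — overlaps FOLLOW(P) on { ';' }: CONFLICT
  P → ε: FIRST \ {ε} = { } — this is the only nullable alternative, skip

S: nullable alternative(s) S → ε; FOLLOW(S) = { $ }
  S → X: FIRST \ {ε} = { ';', 'b' } — disjoint from FOLLOW(S)
  S → P b ;: FIRST \ {ε} = { ';', 'b' } — disjoint from FOLLOW(S)
  S → ε: FIRST \ {ε} = { } — this is the only nullable alternative, skip

X has no nullable alternative, so no FIRST/FOLLOW check is needed there.

So the grammar has 1 FIRST/FOLLOW conflict (marked CONFLICT above).

Answer: Yes. P → C ';' c with FOLLOW(P) on { ';' }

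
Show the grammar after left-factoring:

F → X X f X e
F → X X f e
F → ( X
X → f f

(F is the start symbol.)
F → X X f F'
F' → X e
F' → e
F → ( X
X → f f

Left-factoring transforms A → αβ₁ | αβ₂ into A → αA' and A' → β₁ | β₂
(α is the longest common prefix among the alternatives). Repeat until
no nonterminal has two alternatives with a common prefix.

Round 1: F has alternatives sharing prefix 'X X f'. Introduce F': F → X X f F'
  Add: F' → X e
  Add: F' → e

No remaining common prefixes — done.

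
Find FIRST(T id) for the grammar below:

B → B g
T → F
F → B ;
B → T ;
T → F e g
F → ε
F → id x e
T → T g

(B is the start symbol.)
{ ';', 'e', 'g', 'id' }

FIRST sets of the non-terminals involved (from the grammar, by fixed-point iteration):
  FIRST(T) = { ';', 'e', 'g', 'id', ε }

To compute FIRST(T id), process the symbols left to right:
Symbol T is a non-terminal. Add FIRST(T) \ {ε} = { ';', 'e', 'g', 'id' }
T is nullable (ε ∈ FIRST(T)), continue to the next symbol.
Symbol id is a terminal. Add 'id' and stop.
FIRST(T id) = { ';', 'e', 'g', 'id' }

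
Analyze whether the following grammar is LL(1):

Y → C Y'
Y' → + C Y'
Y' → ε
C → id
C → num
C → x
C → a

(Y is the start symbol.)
A grammar is LL(1) if for each non-terminal N with multiple productions, the predict sets of those productions are pairwise disjoint, where PREDICT(N → α) = (FIRST(α) \ {ε}) ∪ (FOLLOW(N) if α ⇒* ε).

Relevant sets:
  FOLLOW(Y') = { $ }

For Y':
  PREDICT(Y' → '+' C Y') = { '+' }
  PREDICT(Y' → ε) = { $ }
For C:
  PREDICT(C → id) = { 'id' }
  PREDICT(C → num) = { 'num' }
  PREDICT(C → x) = { 'x' }
  PREDICT(C → a) = { 'a' }
Y has a single production, so nothing to check there.

All predict sets are disjoint. The grammar IS LL(1).

Answer: Yes, the grammar is LL(1).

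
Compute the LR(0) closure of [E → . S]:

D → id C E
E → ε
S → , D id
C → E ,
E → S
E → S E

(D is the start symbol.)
Start with: [E → . S]
  [E → . S] has the dot before S: add [S → . , D id]
No further items can be added.

CLOSURE = { [E → . S], [S → . , D id] }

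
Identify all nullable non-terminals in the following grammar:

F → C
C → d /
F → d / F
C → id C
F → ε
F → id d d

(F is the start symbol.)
{ 'F' }

A non-terminal is nullable if it can derive ε (the empty string): either it has an ε-production, or it has a production whose right-hand side consists entirely of nullable non-terminals.

ε-productions: F → ε
So F is immediately nullable.
No further non-terminal can be added: every production for the remaining non-terminals contains a terminal or a non-nullable non-terminal.
Nullable = { 'F' }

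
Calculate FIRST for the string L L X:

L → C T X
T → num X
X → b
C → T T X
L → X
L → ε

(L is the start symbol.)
{ 'b', 'num' }

FIRST sets of the non-terminals involved (from the grammar, by fixed-point iteration):
  FIRST(L) = { 'b', 'num', ε }
  FIRST(X) = { 'b' }

To compute FIRST(L L X), process the symbols left to right:
Symbol L is a non-terminal. Add FIRST(L) \ {ε} = { 'b', 'num' }
L is nullable (ε ∈ FIRST(L)), continue to the next symbol.
Symbol L is a non-terminal. Add FIRST(L) \ {ε} = { 'b', 'num' }
L is nullable (ε ∈ FIRST(L)), continue to the next symbol.
Symbol X is a non-terminal. Add FIRST(X) \ {ε} = { 'b' }
X is not nullable (ε ∉ FIRST(X)), so stop here.
FIRST(L L X) = { 'b', 'num' }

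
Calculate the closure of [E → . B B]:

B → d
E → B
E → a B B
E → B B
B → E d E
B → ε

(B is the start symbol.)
{ [B → . E d E], [B → . d], [B → .], [E → . B B], [E → . B], [E → . a B B] }

Start with: [E → . B B]
  [E → . B B] has the dot before B: add [B → . d], [B → . E d E], [B → .]
  [B → . E d E] has the dot before E: add [E → . B], [E → . a B B]
No further items can be added.

CLOSURE = { [B → . E d E], [B → . d], [B → .], [E → . B B], [E → . B], [E → . a B B] }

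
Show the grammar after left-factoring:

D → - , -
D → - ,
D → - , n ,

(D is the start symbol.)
Left-factoring transforms A → αβ₁ | αβ₂ into A → αA' and A' → β₁ | β₂
(α is the longest common prefix among the alternatives). Repeat until
no nonterminal has two alternatives with a common prefix.

Round 1: D has alternatives sharing prefix '- ,'. Introduce D': D → - , D'
  Add: D' → -
  Add: D' → ε
  Add: D' → n ,

No remaining common prefixes — done.

Resulting grammar:
D → - , D'
D' → -
D' → ε
D' → n ,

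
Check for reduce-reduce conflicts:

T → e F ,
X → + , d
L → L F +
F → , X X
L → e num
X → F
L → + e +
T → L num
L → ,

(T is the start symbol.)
No reduce-reduce conflicts

Augment with T' → T and build the canonical LR(0) collection (I0 = CLOSURE({[T' → . T]}), then GOTO on every symbol after a dot until no new states appear). It has 21 states:
  I0: { [L → . + e +], [L → . ,], [L → . L F +], [L → . e num], [T → . L num], [T → . e F ,], [T' → . T] }  — shift
  I1: { [L → + . e +] }  — shift
  I2: { [L → , .] }  — reduce
  I3: { [F → . , X X], [L → L . F +], [T → L . num] }  — shift
  I4: { [T' → T .] }  — accept
  I5: { [F → . , X X], [L → e . num], [T → e . F ,] }  — shift
  I6: { [F → , . X X], [F → . , X X], [X → . + , d], [X → . F] }  — shift
  I7: { [T → e F . ,] }  — shift
  I8: { [L → e num .] }  — reduce
  I9: { [T → e F , .] }  — reduce
  I10: { [X → + . , d] }  — shift
  I11: { [X → F .] }  — reduce
  I12: { [F → , X . X], [F → . , X X], [X → . + , d], [X → . F] }  — shift
  I13: { [F → , X X .] }  — reduce
  I14: { [X → + , . d] }  — shift
  I15: { [X → + , d .] }  — reduce
  I16: { [L → L F . +] }  — shift
  I17: { [T → L num .] }  — reduce
  I18: { [L → L F + .] }  — reduce
  I19: { [L → + e . +] }  — shift
  I20: { [L → + e + .] }  — reduce

No state contains more than one complete item.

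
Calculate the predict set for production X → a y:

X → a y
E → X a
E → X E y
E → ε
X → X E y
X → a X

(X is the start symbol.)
{ 'a' }

PREDICT(X → a y) = (FIRST(RHS) \ {ε}) ∪ (FOLLOW(X) if ε ∈ FIRST(RHS), i.e. RHS ⇒* ε)
FIRST(a y) = { 'a' }
ε ∉ FIRST(a y), so FOLLOW(X) is not added.
PREDICT(X → a y) = { 'a' }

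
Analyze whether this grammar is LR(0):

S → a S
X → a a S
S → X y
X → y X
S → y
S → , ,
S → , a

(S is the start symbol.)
A grammar is LR(0) if no state in the canonical LR(0) collection has:
  - both a shift item (dot before a terminal) and a complete item (shift-reduce conflict), or
  - two or more complete items (reduce-reduce conflict; the accept item [S' → S .] counts as a complete item here).

Augment with S' → S and build the canonical LR(0) collection (I0 = CLOSURE({[S' → . S]}), then GOTO on every symbol after a dot until no new states appear). It has 17 states:
  I0: { [S → . , ,], [S → . , a], [S → . X y], [S → . a S], [S → . y], [S' → . S], [X → . a a S], [X → . y X] }  — shift
  I1: { [S → , . ,], [S → , . a] }  — shift
  I2: { [S' → S .] }  — accept
  I3: { [S → X . y] }  — shift
  I4: { [S → . , ,], [S → . , a], [S → . X y], [S → . a S], [S → . y], [S → a . S], [X → . a a S], [X → . y X], [X → a . a S] }  — shift
  I5: { [S → y .], [X → . a a S], [X → . y X], [X → y . X] }  — shift, reduce
  I6: { [X → y X .] }  — reduce
  I7: { [X → a . a S] }  — shift
  I8: { [X → . a a S], [X → . y X], [X → y . X] }  — shift
  I9: { [S → . , ,], [S → . , a], [S → . X y], [S → . a S], [S → . y], [X → . a a S], [X → . y X], [X → a a . S] }  — shift
  I10: { [X → a a S .] }  — reduce
  I11: { [S → a S .] }  — reduce
  I12: { [S → . , ,], [S → . , a], [S → . X y], [S → . a S], [S → . y], [S → a . S], [X → . a a S], [X → . y X], [X → a . a S], [X → a a . S] }  — shift
  I13: { [S → a S .], [X → a a S .] }  — 2 reduces
  I14: { [S → X y .] }  — reduce
  I15: { [S → , , .] }  — reduce
  I16: { [S → , a .] }  — reduce

Conflict in state I5:
  Shift-reduce conflict between [S → y .] and [X → . a a S]
So the grammar is NOT LR(0).

Answer: No. Shift-reduce conflict between [S → y .] and [X → . a a S]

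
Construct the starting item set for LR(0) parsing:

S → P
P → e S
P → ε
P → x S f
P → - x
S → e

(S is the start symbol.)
{ [P → . - x], [P → . e S], [P → . x S f], [P → .], [S → . P], [S → . e], [S' → . S] }

First, augment the grammar with S' → S
I₀ = CLOSURE({ [S' → . S] }):
  [S' → . S] has the dot before S: add [S → . P], [S → . e]
  [S → . P] has the dot before P: add [P → . e S], [P → .], [P → . x S f], [P → . - x]
No further items can be added.

I₀ = { [P → . - x], [P → . e S], [P → . x S f], [P → .], [S → . P], [S → . e], [S' → . S] }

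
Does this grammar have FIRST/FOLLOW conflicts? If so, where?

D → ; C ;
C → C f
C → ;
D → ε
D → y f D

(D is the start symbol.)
A FIRST/FOLLOW conflict occurs when a non-terminal N has a nullable alternative N → β (β ⇒* ε) and another alternative N → α with FIRST(α) ∩ FOLLOW(N) ≠ ∅: on such a lookahead the parser cannot decide between expanding α and letting N vanish via β.

Nullable non-terminals: D.

D: nullable alternative(s) D → ε; FOLLOW(D) = { $ }
  D → ; C ;: FIRST \ {ε} = { ';' } — disjoint from FOLLOW(D)
  D → ε: FIRST \ {ε} = { } — this is the only nullable alternative, skip
  D → y f D: FIRST \ {ε} = { 'y' } — disjoint from FOLLOW(D)

C has no nullable alternative, so no FIRST/FOLLOW check is needed there.

No FIRST/FOLLOW conflicts found.

Answer: No FIRST/FOLLOW conflicts.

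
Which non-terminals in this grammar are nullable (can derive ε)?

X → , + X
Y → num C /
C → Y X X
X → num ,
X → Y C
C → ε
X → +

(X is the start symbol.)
{ 'C' }

A non-terminal is nullable if it can derive ε (the empty string): either it has an ε-production, or it has a production whose right-hand side consists entirely of nullable non-terminals.

ε-productions: C → ε
So C is immediately nullable.
No further non-terminal can be added: every production for the remaining non-terminals contains a terminal or a non-nullable non-terminal.
Nullable = { 'C' }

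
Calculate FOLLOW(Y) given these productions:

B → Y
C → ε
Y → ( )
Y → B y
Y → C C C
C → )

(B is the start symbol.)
In B → Y: Y is at the end, add FOLLOW(B)

The FOLLOW sets referred to above (computed the same way, to a fixed point):
  FOLLOW(B) = { $, 'y' }

Taking the union: FOLLOW(Y) = { $, 'y' }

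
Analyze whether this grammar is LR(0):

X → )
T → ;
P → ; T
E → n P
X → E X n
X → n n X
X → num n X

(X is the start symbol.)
Yes, the grammar is LR(0)

A grammar is LR(0) if no state in the canonical LR(0) collection has:
  - both a shift item (dot before a terminal) and a complete item (shift-reduce conflict), or
  - two or more complete items (reduce-reduce conflict; the accept item [X' → X .] counts as a complete item here).

Augment with X' → X and build the canonical LR(0) collection (I0 = CLOSURE({[X' → . X]}), then GOTO on every symbol after a dot until no new states appear). It has 16 states:
  I0: { [E → . n P], [X → . )], [X → . E X n], [X → . n n X], [X → . num n X], [X' → . X] }  — shift
  I1: { [X → ) .] }  — reduce
  I2: { [E → . n P], [X → . )], [X → . E X n], [X → . n n X], [X → . num n X], [X → E . X n] }  — shift
  I3: { [X' → X .] }  — accept
  I4: { [E → n . P], [P → . ; T], [X → n . n X] }  — shift
  I5: { [X → num . n X] }  — shift
  I6: { [E → . n P], [X → . )], [X → . E X n], [X → . n n X], [X → . num n X], [X → num n . X] }  — shift
  I7: { [X → num n X .] }  — reduce
  I8: { [P → ; . T], [T → . ;] }  — shift
  I9: { [E → n P .] }  — reduce
  I10: { [E → . n P], [X → . )], [X → . E X n], [X → . n n X], [X → . num n X], [X → n n . X] }  — shift
  I11: { [X → n n X .] }  — reduce
  I12: { [T → ; .] }  — reduce
  I13: { [P → ; T .] }  — reduce
  I14: { [X → E X . n] }  — shift
  I15: { [X → E X n .] }  — reduce

Every state is either a pure shift/goto state or contains exactly one complete item and nothing to shift — no conflicts. The grammar is LR(0).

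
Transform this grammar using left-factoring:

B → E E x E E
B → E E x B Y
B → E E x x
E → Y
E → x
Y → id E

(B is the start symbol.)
B → E E x B'
B' → E E
B' → B Y
B' → x
E → Y
E → x
Y → id E

Left-factoring transforms A → αβ₁ | αβ₂ into A → αA' and A' → β₁ | β₂
(α is the longest common prefix among the alternatives). Repeat until
no nonterminal has two alternatives with a common prefix.

Round 1: B has alternatives sharing prefix 'E E x'. Introduce B': B → E E x B'
  Add: B' → E E
  Add: B' → B Y
  Add: B' → x

No remaining common prefixes — done.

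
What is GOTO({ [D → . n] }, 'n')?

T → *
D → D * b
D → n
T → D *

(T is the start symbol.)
{ [D → n .] }

GOTO(I, 'n') = CLOSURE({ [A → αX.β] : [A → α.Xβ] ∈ I, X = 'n' })

Items with dot before 'n', with the dot advanced:
  [D → . n] → [D → n .]
Closure adds nothing (no advanced item has the dot before a non-terminal).

GOTO = { [D → n .] }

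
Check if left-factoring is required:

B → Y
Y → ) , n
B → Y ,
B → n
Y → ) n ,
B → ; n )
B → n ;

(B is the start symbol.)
Left-factoring is needed when two productions for the same non-terminal
share a common prefix on the right-hand side.

Productions for B:
  B → Y
  B → Y ,
  B → n
  B → ; n )
  B → n ;
Productions for Y:
  Y → ) , n
  Y → ) n ,

Found common prefix 'Y' in productions for B
Found common prefix 'n' in productions for B
Found common prefix ')' in productions for Y

Answer: Yes, B has productions with common prefix 'Y'; B has productions with common prefix 'n'; Y has productions with common prefix ')'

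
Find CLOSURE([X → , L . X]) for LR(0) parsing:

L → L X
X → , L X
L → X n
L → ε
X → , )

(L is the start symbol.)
{ [X → , L . X], [X → . , )], [X → . , L X] }

To compute CLOSURE, for each item [A → α.Bβ] where B is a non-terminal, add [B → .γ] for all productions B → γ; repeat for the newly added items until nothing changes.

Start with: [X → , L . X]
  [X → , L . X] has the dot before X: add [X → . , L X], [X → . , )]
No further items can be added.

CLOSURE = { [X → , L . X], [X → . , )], [X → . , L X] }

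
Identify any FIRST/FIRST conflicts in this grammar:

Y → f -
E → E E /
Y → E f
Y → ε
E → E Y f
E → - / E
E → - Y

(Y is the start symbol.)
Yes. E → E E '/' / E → E Y f on { '-' }; E → E E '/' / E → '-' '/' E on { '-' }; E → E E '/' / E → '-' Y on { '-' }; E → E Y f / E → '-' '/' E on { '-' }; E → E Y f / E → '-' Y on { '-' }; E → '-' '/' E / E → '-' Y on { '-' }

FIRST sets of the non-terminals at (or reachable through a nullable prefix from) the front of some alternative:
  FIRST(E) = { '-' }

Productions for Y:
  Y → f -: FIRST = { 'f' }
  Y → E f: FIRST = { '-' }
  Y → ε: FIRST = { ε }
Productions for E:
  E → E E /: FIRST = { '-' }
  E → E Y f: FIRST = { '-' }
  E → - / E: FIRST = { '-' }
  E → - Y: FIRST = { '-' }

Conflict for E: E → E E / and E → E Y f
  Overlap: { '-' }
Conflict for E: E → E E / and E → - / E
  Overlap: { '-' }
Conflict for E: E → E E / and E → - Y
  Overlap: { '-' }
Conflict for E: E → E Y f and E → - / E
  Overlap: { '-' }
Conflict for E: E → E Y f and E → - Y
  Overlap: { '-' }
Conflict for E: E → - / E and E → - Y
  Overlap: { '-' }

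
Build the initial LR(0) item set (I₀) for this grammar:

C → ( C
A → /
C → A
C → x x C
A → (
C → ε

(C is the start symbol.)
First, augment the grammar with C' → C
I₀ = CLOSURE({ [C' → . C] }):
  [C' → . C] has the dot before C: add [C → . ( C], [C → . A], [C → . x x C], [C → .]
  [C → . A] has the dot before A: add [A → . /], [A → . (]
No further items can be added.

I₀ = { [A → . (], [A → . /], [C → . ( C], [C → . A], [C → . x x C], [C → .], [C' → . C] }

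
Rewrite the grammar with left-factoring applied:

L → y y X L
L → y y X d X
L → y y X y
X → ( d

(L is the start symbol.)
L → y y X L'
L' → L
L' → d X
L' → y
X → ( d

Left-factoring transforms A → αβ₁ | αβ₂ into A → αA' and A' → β₁ | β₂
(α is the longest common prefix among the alternatives). Repeat until
no nonterminal has two alternatives with a common prefix.

Round 1: L has alternatives sharing prefix 'y y X'. Introduce L': L → y y X L'
  Add: L' → L
  Add: L' → d X
  Add: L' → y

No remaining common prefixes — done.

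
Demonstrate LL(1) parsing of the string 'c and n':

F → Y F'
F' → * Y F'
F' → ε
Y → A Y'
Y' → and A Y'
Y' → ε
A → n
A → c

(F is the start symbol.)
Stack is shown with the top on the left.

Stack          Input      Action
--------------------------------
F $            c and n $  output F → Y F'
Y F' $         c and n $  output Y → A Y'
A Y' F' $      c and n $  output A → c
c Y' F' $      c and n $  match 'c'
Y' F' $        and n $    output Y' → and A Y'
and A Y' F' $  and n $    match 'and'
A Y' F' $      n $        output A → n
n Y' F' $      n $        match 'n'
Y' F' $        $          output Y' → ε
F' $           $          output F' → ε
$              $          accept

The string is accepted.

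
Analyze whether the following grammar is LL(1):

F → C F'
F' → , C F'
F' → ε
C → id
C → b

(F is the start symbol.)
Yes, the grammar is LL(1).

A grammar is LL(1) if for each non-terminal N with multiple productions, the predict sets of those productions are pairwise disjoint, where PREDICT(N → α) = (FIRST(α) \ {ε}) ∪ (FOLLOW(N) if α ⇒* ε).

Relevant sets:
  FOLLOW(F') = { $ }

For F':
  PREDICT(F' → ',' C F') = { ',' }
  PREDICT(F' → ε) = { $ }
For C:
  PREDICT(C → id) = { 'id' }
  PREDICT(C → b) = { 'b' }
F has a single production, so nothing to check there.

All predict sets are disjoint. The grammar IS LL(1).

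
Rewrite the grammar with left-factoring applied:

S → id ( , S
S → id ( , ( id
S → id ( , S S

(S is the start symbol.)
Left-factoring transforms A → αβ₁ | αβ₂ into A → αA' and A' → β₁ | β₂
(α is the longest common prefix among the alternatives). Repeat until
no nonterminal has two alternatives with a common prefix.

Round 1: S has alternatives sharing prefix 'id ( ,'. Introduce S': S → id ( , S'
  Add: S' → S
  Add: S' → ( id
  Add: S' → S S

Round 2: S' has alternatives sharing prefix 'S'. Introduce S'': S' → S S''
  Add: S'' → ε
  Add: S'' → S

No remaining common prefixes — done.

Resulting grammar:
S → id ( , S'
S' → S S''
S'' → ε
S'' → S
S' → ( id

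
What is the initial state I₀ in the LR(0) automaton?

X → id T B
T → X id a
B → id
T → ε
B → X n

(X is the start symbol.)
First, augment the grammar with X' → X
I₀ = CLOSURE({ [X' → . X] }):
  [X' → . X] has the dot before X: add [X → . id T B]
No further items can be added.

I₀ = { [X → . id T B], [X' → . X] }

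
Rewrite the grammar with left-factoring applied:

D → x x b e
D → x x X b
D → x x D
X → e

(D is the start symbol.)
D → x x D'
D' → b e
D' → X b
D' → D
X → e

Left-factoring transforms A → αβ₁ | αβ₂ into A → αA' and A' → β₁ | β₂
(α is the longest common prefix among the alternatives). Repeat until
no nonterminal has two alternatives with a common prefix.

Round 1: D has alternatives sharing prefix 'x x'. Introduce D': D → x x D'
  Add: D' → b e
  Add: D' → X b
  Add: D' → D

No remaining common prefixes — done.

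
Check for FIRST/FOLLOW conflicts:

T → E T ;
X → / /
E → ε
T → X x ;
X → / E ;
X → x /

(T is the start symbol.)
A FIRST/FOLLOW conflict occurs when a non-terminal N has a nullable alternative N → β (β ⇒* ε) and another alternative N → α with FIRST(α) ∩ FOLLOW(N) ≠ ∅: on such a lookahead the parser cannot decide between expanding α and letting N vanish via β.

Nullable non-terminals: E.
E has a nullable alternative but only one production, so nothing to check.

T, X have no nullable alternative, so no FIRST/FOLLOW check is needed there.

No FIRST/FOLLOW conflicts found.

Answer: No FIRST/FOLLOW conflicts.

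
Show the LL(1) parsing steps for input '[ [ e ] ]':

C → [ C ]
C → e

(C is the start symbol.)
LL(1) parsing maintains a stack (initially the start symbol over $) and the input. At each step: if the stack top is a terminal, match it against the current input token; if it is a non-terminal N, replace it with the RHS of M[N, lookahead] (the unique production whose predict set contains the lookahead).

Stack is shown with the top on the left.

Stack      Input        Action
------------------------------
C $        [ [ e ] ] $  output C → [ C ]
[ C ] $    [ [ e ] ] $  match '['
C ] $      [ e ] ] $    output C → [ C ]
[ C ] ] $  [ e ] ] $    match '['
C ] ] $    e ] ] $      output C → e
e ] ] $    e ] ] $      match 'e'
] ] $      ] ] $        match ']'
] $        ] $          match ']'
$          $            accept

The string is accepted.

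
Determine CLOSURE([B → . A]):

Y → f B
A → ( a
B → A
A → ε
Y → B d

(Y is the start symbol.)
To compute CLOSURE, for each item [A → α.Bβ] where B is a non-terminal, add [B → .γ] for all productions B → γ; repeat for the newly added items until nothing changes.

Start with: [B → . A]
  [B → . A] has the dot before A: add [A → . ( a], [A → .]
No further items can be added.

CLOSURE = { [A → . ( a], [A → .], [B → . A] }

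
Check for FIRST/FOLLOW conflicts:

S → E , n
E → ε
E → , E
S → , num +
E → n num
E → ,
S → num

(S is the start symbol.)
A FIRST/FOLLOW conflict occurs when a non-terminal N has a nullable alternative N → β (β ⇒* ε) and another alternative N → α with FIRST(α) ∩ FOLLOW(N) ≠ ∅: on such a lookahead the parser cannot decide between expanding α and letting N vanish via β.

Nullable non-terminals: E.

E: nullable alternative(s) E → ε; FOLLOW(E) = { ',' }
  E → ε: FIRST \ {ε} = { } — this is the only nullable alternative, skip
  E → , E: FIRST \ {ε} = { ',' } — overlaps FOLLOW(E) on { ',' }: CONFLICT
  E → n num: FIRST \ {ε} = { 'n' } — disjoint from FOLLOW(E)
  E → ,: FIRST \ {ε} = { ',' } — overlaps FOLLOW(E) on { ',' }: CONFLICT

S has no nullable alternative, so no FIRST/FOLLOW check is needed there.

So the grammar has 2 FIRST/FOLLOW conflicts (marked CONFLICT above).

Answer: Yes. E → ',' E with FOLLOW(E) on { ',' }; E → ',' with FOLLOW(E) on { ',' }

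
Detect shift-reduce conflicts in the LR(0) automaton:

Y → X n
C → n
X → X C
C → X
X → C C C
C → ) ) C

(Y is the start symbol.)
A shift-reduce conflict occurs when an LR(0) state has both:
  - a complete (reduce) item [A → α .] (dot at the end), and
  - a shift item [B → β . c γ] (dot before a terminal).

Augment with Y' → Y and build the canonical LR(0) collection (I0 = CLOSURE({[Y' → . Y]}), then GOTO on every symbol after a dot until no new states appear). It has 13 states:
  I0: { [C → . ) ) C], [C → . X], [C → . n], [X → . C C C], [X → . X C], [Y → . X n], [Y' → . Y] }  — shift
  I1: { [C → ) . ) C] }  — shift
  I2: { [C → . ) ) C], [C → . X], [C → . n], [X → . C C C], [X → . X C], [X → C . C C] }  — shift
  I3: { [C → . ) ) C], [C → . X], [C → . n], [C → X .], [X → . C C C], [X → . X C], [X → X . C], [Y → X . n] }  — shift, reduce
  I4: { [Y' → Y .] }  — accept
  I5: { [C → n .] }  — reduce
  I6: { [C → . ) ) C], [C → . X], [C → . n], [X → . C C C], [X → . X C], [X → C . C C], [X → X C .] }  — shift, reduce
  I7: { [C → . ) ) C], [C → . X], [C → . n], [C → X .], [X → . C C C], [X → . X C], [X → X . C] }  — shift, reduce
  I8: { [C → n .], [Y → X n .] }  — 2 reduces
  I9: { [C → . ) ) C], [C → . X], [C → . n], [X → . C C C], [X → . X C], [X → C . C C], [X → C C . C] }  — shift
  I10: { [C → . ) ) C], [C → . X], [C → . n], [X → . C C C], [X → . X C], [X → C . C C], [X → C C . C], [X → C C C .] }  — shift, reduce
  I11: { [C → ) ) . C], [C → . ) ) C], [C → . X], [C → . n], [X → . C C C], [X → . X C] }  — shift
  I12: { [C → ) ) C .], [C → . ) ) C], [C → . X], [C → . n], [X → . C C C], [X → . X C], [X → C . C C] }  — shift, reduce

I3 contains reduce item [C → X .] and shift items [C → . ) ) C], [C → . n], [Y → X . n] — shift-reduce conflict.
I6 contains reduce item [X → X C .] and shift items [C → . ) ) C], [C → . n] — shift-reduce conflict.
I7 contains reduce item [C → X .] and shift items [C → . ) ) C], [C → . n] — shift-reduce conflict.
I10 contains reduce item [X → C C C .] and shift items [C → . ) ) C], [C → . n] — shift-reduce conflict.
I12 contains reduce item [C → ) ) C .] and shift items [C → . ) ) C], [C → . n] — shift-reduce conflict.

Answer: Yes — I3: [C → X .] vs [C → . ) ) C]; I6: [X → X C .] vs [C → . ) ) C]; I7: [C → X .] vs [C → . ) ) C]; I10: [X → C C C .] vs [C → . ) ) C]; I12: [C → ) ) C .] vs [C → . ) ) C]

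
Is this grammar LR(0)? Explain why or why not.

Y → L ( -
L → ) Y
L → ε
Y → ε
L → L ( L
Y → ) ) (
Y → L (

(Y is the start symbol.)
No. Shift-reduce conflict between [L → .] and [L → . ) Y]

Augment with Y' → Y and build the canonical LR(0) collection (I0 = CLOSURE({[Y' → . Y]}), then GOTO on every symbol after a dot until no new states appear). It has 12 states:
  I0: { [L → . ) Y], [L → . L ( L], [L → .], [Y → . ) ) (], [Y → . L ( -], [Y → . L (], [Y → .], [Y' → . Y] }  — shift, 2 reduces
  I1: { [L → ) . Y], [L → . ) Y], [L → . L ( L], [L → .], [Y → ) . ) (], [Y → . ) ) (], [Y → . L ( -], [Y → . L (], [Y → .] }  — shift, 2 reduces
  I2: { [L → L . ( L], [Y → L . ( -], [Y → L . (] }  — shift
  I3: { [Y' → Y .] }  — accept
  I4: { [L → . ) Y], [L → . L ( L], [L → .], [L → L ( . L], [Y → L ( . -], [Y → L ( .] }  — shift, 2 reduces
  I5: { [L → ) . Y], [L → . ) Y], [L → . L ( L], [L → .], [Y → . ) ) (], [Y → . L ( -], [Y → . L (], [Y → .] }  — shift, 2 reduces
  I6: { [Y → L ( - .] }  — reduce
  I7: { [L → L ( L .], [L → L . ( L] }  — shift, reduce
  I8: { [L → . ) Y], [L → . L ( L], [L → .], [L → L ( . L] }  — shift, reduce
  I9: { [L → ) Y .] }  — reduce
  I10: { [L → ) . Y], [L → . ) Y], [L → . L ( L], [L → .], [Y → ) ) . (], [Y → ) . ) (], [Y → . ) ) (], [Y → . L ( -], [Y → . L (], [Y → .] }  — shift, 2 reduces
  I11: { [Y → ) ) ( .] }  — reduce

Conflict in state I0:
  Shift-reduce conflict between [L → .] and [L → . ) Y]
So the grammar is NOT LR(0).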